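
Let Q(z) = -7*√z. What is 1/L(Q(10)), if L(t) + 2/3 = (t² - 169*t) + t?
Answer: -1101/30578204 + 1323*√10/15289102 ≈ 0.00023763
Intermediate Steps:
L(t) = -⅔ + t² - 168*t (L(t) = -⅔ + ((t² - 169*t) + t) = -⅔ + (t² - 168*t) = -⅔ + t² - 168*t)
1/L(Q(10)) = 1/(-⅔ + (-7*√10)² - (-1176)*√10) = 1/(-⅔ + 490 + 1176*√10) = 1/(1468/3 + 1176*√10)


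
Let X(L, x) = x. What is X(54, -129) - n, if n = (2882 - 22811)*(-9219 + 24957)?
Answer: 313642473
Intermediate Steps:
n = -313642602 (n = -19929*15738 = -313642602)
X(54, -129) - n = -129 - 1*(-313642602) = -129 + 313642602 = 313642473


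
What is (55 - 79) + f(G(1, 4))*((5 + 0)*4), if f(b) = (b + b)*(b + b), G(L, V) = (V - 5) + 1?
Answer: -24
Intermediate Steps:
G(L, V) = -4 + V (G(L, V) = (-5 + V) + 1 = -4 + V)
f(b) = 4*b² (f(b) = (2*b)*(2*b) = 4*b²)
(55 - 79) + f(G(1, 4))*((5 + 0)*4) = (55 - 79) + (4*(-4 + 4)²)*((5 + 0)*4) = -24 + (4*0²)*(5*4) = -24 + (4*0)*20 = -24 + 0*20 = -24 + 0 = -24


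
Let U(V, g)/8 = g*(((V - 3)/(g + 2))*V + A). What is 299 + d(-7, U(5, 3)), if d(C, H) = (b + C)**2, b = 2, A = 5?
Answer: 324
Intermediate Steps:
U(V, g) = 8*g*(5 + V*(-3 + V)/(2 + g)) (U(V, g) = 8*(g*(((V - 3)/(g + 2))*V + 5)) = 8*(g*(((-3 + V)/(2 + g))*V + 5)) = 8*(g*(V*(-3 + V)/(2 + g) + 5)) = 8*(g*(5 + V*(-3 + V)/(2 + g))) = 8*g*(5 + V*(-3 + V)/(2 + g)))
d(C, H) = (2 + C)**2
299 + d(-7, U(5, 3)) = 299 + (2 - 7)**2 = 299 + (-5)**2 = 299 + 25 = 324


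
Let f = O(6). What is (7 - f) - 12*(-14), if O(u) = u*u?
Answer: 139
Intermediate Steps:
O(u) = u²
f = 36 (f = 6² = 36)
(7 - f) - 12*(-14) = (7 - 1*36) - 12*(-14) = (7 - 36) + 168 = -29 + 168 = 139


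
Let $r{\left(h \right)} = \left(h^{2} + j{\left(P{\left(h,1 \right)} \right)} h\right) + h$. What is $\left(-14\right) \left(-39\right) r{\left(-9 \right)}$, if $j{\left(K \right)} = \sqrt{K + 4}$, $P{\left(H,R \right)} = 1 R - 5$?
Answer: $39312$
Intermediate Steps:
$P{\left(H,R \right)} = -5 + R$ ($P{\left(H,R \right)} = R - 5 = -5 + R$)
$j{\left(K \right)} = \sqrt{4 + K}$
$r{\left(h \right)} = h + h^{2}$ ($r{\left(h \right)} = \left(h^{2} + \sqrt{4 + \left(-5 + 1\right)} h\right) + h = \left(h^{2} + \sqrt{4 - 4} h\right) + h = \left(h^{2} + \sqrt{0} h\right) + h = \left(h^{2} + 0 h\right) + h = \left(h^{2} + 0\right) + h = h^{2} + h = h + h^{2}$)
$\left(-14\right) \left(-39\right) r{\left(-9 \right)} = \left(-14\right) \left(-39\right) \left(- 9 \left(1 - 9\right)\right) = 546 \left(\left(-9\right) \left(-8\right)\right) = 546 \cdot 72 = 39312$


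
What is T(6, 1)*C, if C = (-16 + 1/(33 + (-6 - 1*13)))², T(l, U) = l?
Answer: 149187/98 ≈ 1522.3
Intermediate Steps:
C = 49729/196 (C = (-16 + 1/(33 + (-6 - 13)))² = (-16 + 1/(33 - 19))² = (-16 + 1/14)² = (-223/14)² = 49729/196 ≈ 253.72)
T(6, 1)*C = 6*(49729/196) = 149187/98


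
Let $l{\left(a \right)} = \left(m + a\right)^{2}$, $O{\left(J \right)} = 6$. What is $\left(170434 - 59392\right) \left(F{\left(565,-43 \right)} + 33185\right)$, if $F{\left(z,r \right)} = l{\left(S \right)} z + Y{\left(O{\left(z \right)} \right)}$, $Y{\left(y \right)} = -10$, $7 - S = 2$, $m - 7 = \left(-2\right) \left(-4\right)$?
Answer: $28779310350$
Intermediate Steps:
$m = 15$ ($m = 7 - -8 = 7 + 8 = 15$)
$S = 5$ ($S = 7 - 2 = 5$)
$l{\left(a \right)} = \left(15 + a\right)^{2}$
$F{\left(z,r \right)} = -10 + 400 z$ ($F{\left(z,r \right)} = \left(15 + 5\right)^{2} z - 10 = 20^{2} z - 10 = 400 z - 10 = -10 + 400 z$)
$\left(170434 - 59392\right) \left(F{\left(565,-43 \right)} + 33185\right) = \left(170434 - 59392\right) \left(\left(-10 + 400 \cdot 565\right) + 33185\right) = 111042 \left(\left(-10 + 226000\right) + 33185\right) = 111042 \left(225990 + 33185\right) = 111042 \cdot 259175 = 28779310350$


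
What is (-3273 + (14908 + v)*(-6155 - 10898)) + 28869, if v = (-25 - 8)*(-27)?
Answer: -269394751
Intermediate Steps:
v = 891 (v = -33*(-27) = 891)
(-3273 + (14908 + v)*(-6155 - 10898)) + 28869 = (-3273 + (14908 + 891)*(-6155 - 10898)) + 28869 = (-3273 + 15799*(-17053)) + 28869 = (-3273 - 269420347) + 28869 = -269423620 + 28869 = -269394751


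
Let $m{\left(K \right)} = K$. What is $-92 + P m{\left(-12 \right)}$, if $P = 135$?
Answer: $-1712$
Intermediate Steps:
$-92 + P m{\left(-12 \right)} = -92 + 135 \left(-12\right) = -92 - 1620 = -1712$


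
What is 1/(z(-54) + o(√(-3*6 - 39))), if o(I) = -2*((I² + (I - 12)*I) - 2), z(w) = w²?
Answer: 787/2485684 - 3*I*√57/1242842 ≈ 0.00031661 - 1.8224e-5*I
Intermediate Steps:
o(I) = 4 - 2*I² - 2*I*(-12 + I) (o(I) = -2*((I² + (-12 + I)*I) - 2) = -2*((I² + I*(-12 + I)) - 2) = -2*(-2 + I² + I*(-12 + I)) = 4 - 2*I² - 2*I*(-12 + I))
1/(z(-54) + o(√(-3*6 - 39))) = 1/((-54)² + (4 - 4*(√(-3*6 - 39))² + 24*√(-3*6 - 39))) = 1/(2916 + (4 - 4*(√(-18 - 39))² + 24*√(-18 - 39))) = 1/(2916 + (4 - 4*(√(-57))² + 24*√(-57))) = 1/(2916 + (4 - 4*(I*√57)² + 24*(I*√57))) = 1/(2916 + (4 - 4*(-57) + 24*I*√57)) = 1/(2916 + (4 + 228 + 24*I*√57)) = 1/(2916 + (232 + 24*I*√57)) = 1/(3148 + 24*I*√57)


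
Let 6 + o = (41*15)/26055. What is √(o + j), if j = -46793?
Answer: I*√15688935646/579 ≈ 216.33*I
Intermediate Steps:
o = -10381/1737 (o = -6 + (41*15)/26055 = -6 + 615*(1/26055) = -6 + 41/1737 = -10381/1737 ≈ -5.9764)
√(o + j) = √(-10381/1737 - 46793) = √(-81289822/1737) = I*√15688935646/579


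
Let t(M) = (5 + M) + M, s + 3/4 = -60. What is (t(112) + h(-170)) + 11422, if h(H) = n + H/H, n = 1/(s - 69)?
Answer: 6047384/519 ≈ 11652.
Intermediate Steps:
s = -243/4 (s = -¾ - 60 = -243/4 ≈ -60.750)
n = -4/519 (n = 1/(-243/4 - 69) = 1/(-519/4) = -4/519 ≈ -0.0077071)
t(M) = 5 + 2*M
h(H) = 515/519 (h(H) = -4/519 + H/H = -4/519 + 1 = 515/519)
(t(112) + h(-170)) + 11422 = ((5 + 2*112) + 515/519) + 11422 = ((5 + 224) + 515/519) + 11422 = (229 + 515/519) + 11422 = 119366/519 + 11422 = 6047384/519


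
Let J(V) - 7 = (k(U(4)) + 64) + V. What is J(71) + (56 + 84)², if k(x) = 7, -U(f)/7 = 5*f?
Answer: 19749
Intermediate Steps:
U(f) = -35*f
J(V) = 78 + V (J(V) = 7 + ((7 + 64) + V) = 7 + (71 + V) = 78 + V)
J(71) + (56 + 84)² = (78 + 71) + (56 + 84)² = 149 + 140² = 149 + 19600 = 19749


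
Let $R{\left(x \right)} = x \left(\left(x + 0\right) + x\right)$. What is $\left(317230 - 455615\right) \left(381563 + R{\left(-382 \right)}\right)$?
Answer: $-93189981235$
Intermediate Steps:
$R{\left(x \right)} = 2 x^{2}$ ($R{\left(x \right)} = x \left(x + x\right) = x 2 x = 2 x^{2}$)
$\left(317230 - 455615\right) \left(381563 + R{\left(-382 \right)}\right) = \left(317230 - 455615\right) \left(381563 + 2 \left(-382\right)^{2}\right) = - 138385 \left(381563 + 2 \cdot 145924\right) = - 138385 \left(381563 + 291848\right) = \left(-138385\right) 673411 = -93189981235$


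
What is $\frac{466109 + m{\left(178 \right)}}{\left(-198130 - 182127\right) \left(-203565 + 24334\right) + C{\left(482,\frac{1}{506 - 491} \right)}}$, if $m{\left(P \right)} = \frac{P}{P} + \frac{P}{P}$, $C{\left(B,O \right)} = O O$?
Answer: $\frac{104874975}{15334614532576} \approx 6.8391 \cdot 10^{-6}$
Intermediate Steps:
$C{\left(B,O \right)} = O^{2}$
$m{\left(P \right)} = 2$ ($m{\left(P \right)} = 1 + 1 = 2$)
$\frac{466109 + m{\left(178 \right)}}{\left(-198130 - 182127\right) \left(-203565 + 24334\right) + C{\left(482,\frac{1}{506 - 491} \right)}} = \frac{466109 + 2}{\left(-198130 - 182127\right) \left(-203565 + 24334\right) + \left(\frac{1}{506 - 491}\right)^{2}} = \frac{466111}{\left(-380257\right) \left(-179231\right) + \left(\frac{1}{15}\right)^{2}} = \frac{466111}{68153842367 + \left(\frac{1}{15}\right)^{2}} = \frac{466111}{68153842367 + \frac{1}{225}} = \frac{466111}{\frac{15334614532576}{225}} = 466111 \cdot \frac{225}{15334614532576} = \frac{104874975}{15334614532576}$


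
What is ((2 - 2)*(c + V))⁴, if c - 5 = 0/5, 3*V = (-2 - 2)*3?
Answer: 0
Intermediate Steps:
V = -4 (V = ((-2 - 2)*3)/3 = (-4*3)/3 = (⅓)*(-12) = -4)
c = 5 (c = 5 + 0/5 = 5 + 0*(⅕) = 5 + 0 = 5)
((2 - 2)*(c + V))⁴ = ((2 - 2)*(5 - 4))⁴ = (0*1)⁴ = 0⁴ = 0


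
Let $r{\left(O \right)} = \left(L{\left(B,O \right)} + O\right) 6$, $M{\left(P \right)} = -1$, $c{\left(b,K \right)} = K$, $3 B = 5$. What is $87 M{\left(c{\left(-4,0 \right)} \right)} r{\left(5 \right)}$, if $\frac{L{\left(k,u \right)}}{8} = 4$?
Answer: $-19314$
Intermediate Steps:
$B = \frac{5}{3}$ ($B = \frac{1}{3} \cdot 5 = \frac{5}{3} \approx 1.6667$)
$L{\left(k,u \right)} = 32$ ($L{\left(k,u \right)} = 8 \cdot 4 = 32$)
$r{\left(O \right)} = 192 + 6 O$ ($r{\left(O \right)} = \left(32 + O\right) 6 = 192 + 6 O$)
$87 M{\left(c{\left(-4,0 \right)} \right)} r{\left(5 \right)} = 87 \left(-1\right) \left(192 + 6 \cdot 5\right) = - 87 \left(192 + 30\right) = \left(-87\right) 222 = -19314$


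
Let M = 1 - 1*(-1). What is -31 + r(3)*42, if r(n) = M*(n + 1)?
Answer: 305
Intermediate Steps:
M = 2 (M = 1 + 1 = 2)
r(n) = 2 + 2*n (r(n) = 2*(n + 1) = 2*(1 + n) = 2 + 2*n)
-31 + r(3)*42 = -31 + (2 + 2*3)*42 = -31 + (2 + 6)*42 = -31 + 8*42 = -31 + 336 = 305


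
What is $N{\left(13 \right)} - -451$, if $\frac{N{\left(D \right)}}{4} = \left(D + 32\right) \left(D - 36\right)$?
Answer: $-3689$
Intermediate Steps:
$N{\left(D \right)} = 4 \left(-36 + D\right) \left(32 + D\right)$ ($N{\left(D \right)} = 4 \left(D + 32\right) \left(D - 36\right) = 4 \left(32 + D\right) \left(-36 + D\right) = 4 \left(-36 + D\right) \left(32 + D\right)$)
$N{\left(13 \right)} - -451 = \left(-4608 - 208 + 4 \cdot 13^{2}\right) - -451 = \left(-4608 - 208 + 4 \cdot 169\right) + 451 = \left(-4608 - 208 + 676\right) + 451 = -4140 + 451 = -3689$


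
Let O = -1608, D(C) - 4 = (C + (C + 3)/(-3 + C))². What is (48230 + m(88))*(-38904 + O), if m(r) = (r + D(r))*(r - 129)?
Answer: 82195308507072/7225 ≈ 1.1377e+10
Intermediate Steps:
D(C) = 4 + (C + (3 + C)/(-3 + C))² (D(C) = 4 + (C + (C + 3)/(-3 + C))² = 4 + (C + (3 + C)/(-3 + C))²)
m(r) = (-129 + r)*(4 + r + (3 + r² - 2*r)²/(-3 + r)²) (m(r) = (r + (4 + (3 + r² - 2*r)²/(-3 + r)²))*(r - 129) = (4 + r + (3 + r² - 2*r)²/(-3 + r)²)*(-129 + r) = (-129 + r)*(4 + r + (3 + r² - 2*r)²/(-3 + r)²))
(48230 + m(88))*(-38904 + O) = (48230 + (-5805 + 88⁵ - 1059*88² - 132*88⁴ + 395*88³ + 3528*88)/(9 + 88² - 6*88))*(-38904 - 1608) = (48230 + (-5805 + 5277319168 - 1059*7744 - 132*59969536 + 395*681472 + 310464)/(9 + 7744 - 528))*(-40512) = (48230 + (-5805 + 5277319168 - 8200896 - 7915978752 + 269181440 + 310464)/7225)*(-40512) = (48230 + (1/7225)*(-2377374381))*(-40512) = (48230 - 2377374381/7225)*(-40512) = -2028912631/7225*(-40512) = 82195308507072/7225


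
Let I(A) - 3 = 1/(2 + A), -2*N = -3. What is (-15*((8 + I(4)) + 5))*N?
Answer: -1455/4 ≈ -363.75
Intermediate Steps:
N = 3/2 (N = -1/2*(-3) = 3/2 ≈ 1.5000)
I(A) = 3 + 1/(2 + A)
(-15*((8 + I(4)) + 5))*N = -15*((8 + (7 + 3*4)/(2 + 4)) + 5)*(3/2) = -15*((8 + (7 + 12)/6) + 5)*(3/2) = -15*((8 + (1/6)*19) + 5)*(3/2) = -15*((8 + 19/6) + 5)*(3/2) = -15*(67/6 + 5)*(3/2) = -15*97/6*(3/2) = -485/2*3/2 = -1455/4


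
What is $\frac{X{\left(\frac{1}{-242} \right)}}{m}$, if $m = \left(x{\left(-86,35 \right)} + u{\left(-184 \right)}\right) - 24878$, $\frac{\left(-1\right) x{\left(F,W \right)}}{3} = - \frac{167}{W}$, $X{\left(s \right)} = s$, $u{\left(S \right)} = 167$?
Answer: $\frac{35}{209180928} \approx 1.6732 \cdot 10^{-7}$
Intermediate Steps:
$x{\left(F,W \right)} = \frac{501}{W}$ ($x{\left(F,W \right)} = - 3 \left(- \frac{167}{W}\right) = \frac{501}{W}$)
$m = - \frac{864384}{35}$ ($m = \left(\frac{501}{35} + 167\right) - 24878 = \frac{6346}{35} - 24878 = - \frac{864384}{35} \approx -24697.0$)
$\frac{X{\left(\frac{1}{-242} \right)}}{m} = \frac{1}{\left(-242\right) \left(- \frac{864384}{35}\right)} = \left(- \frac{1}{242}\right) \left(- \frac{35}{864384}\right) = \frac{35}{209180928}$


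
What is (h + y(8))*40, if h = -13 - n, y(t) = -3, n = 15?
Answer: -1240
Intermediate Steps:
h = -28 (h = -13 - 1*15 = -13 - 15 = -28)
(h + y(8))*40 = (-28 - 3)*40 = -31*40 = -1240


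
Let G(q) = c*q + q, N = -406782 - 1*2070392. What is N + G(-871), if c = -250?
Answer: -2260295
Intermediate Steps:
N = -2477174 (N = -406782 - 2070392 = -2477174)
G(q) = -249*q (G(q) = -250*q + q = -249*q)
N + G(-871) = -2477174 - 249*(-871) = -2477174 + 216879 = -2260295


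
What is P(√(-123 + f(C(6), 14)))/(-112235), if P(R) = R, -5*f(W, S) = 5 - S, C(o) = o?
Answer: -I*√3030/561175 ≈ -9.809e-5*I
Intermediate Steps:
f(W, S) = -1 + S/5 (f(W, S) = -(5 - S)/5 = -1 + S/5)
P(√(-123 + f(C(6), 14)))/(-112235) = √(-123 + (-1 + (⅕)*14))/(-112235) = √(-123 + (-1 + 14/5))*(-1/112235) = √(-123 + 9/5)*(-1/112235) = √(-606/5)*(-1/112235) = (I*√3030/5)*(-1/112235) = -I*√3030/561175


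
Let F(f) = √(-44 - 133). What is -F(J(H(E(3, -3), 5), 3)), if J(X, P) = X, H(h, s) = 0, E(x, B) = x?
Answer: -I*√177 ≈ -13.304*I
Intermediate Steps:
F(f) = I*√177 (F(f) = √(-177) = I*√177)
-F(J(H(E(3, -3), 5), 3)) = -I*√177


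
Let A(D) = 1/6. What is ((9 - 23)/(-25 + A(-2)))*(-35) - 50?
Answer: -10390/149 ≈ -69.732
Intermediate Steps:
A(D) = ⅙
((9 - 23)/(-25 + A(-2)))*(-35) - 50 = ((9 - 23)/(-25 + ⅙))*(-35) - 50 = -14/(-149/6)*(-35) - 50 = -14*(-6/149)*(-35) - 50 = (84/149)*(-35) - 50 = -2940/149 - 50 = -10390/149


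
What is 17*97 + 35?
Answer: 1684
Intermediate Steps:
17*97 + 35 = 1649 + 35 = 1684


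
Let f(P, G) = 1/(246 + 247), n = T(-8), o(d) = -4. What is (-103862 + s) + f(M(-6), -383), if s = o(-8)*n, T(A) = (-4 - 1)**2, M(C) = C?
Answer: -51253265/493 ≈ -1.0396e+5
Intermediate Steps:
T(A) = 25 (T(A) = (-5)**2 = 25)
n = 25
f(P, G) = 1/493
s = -100 (s = -4*25 = -100)
(-103862 + s) + f(M(-6), -383) = (-103862 - 100) + 1/493 = -103962 + 1/493 = -51253265/493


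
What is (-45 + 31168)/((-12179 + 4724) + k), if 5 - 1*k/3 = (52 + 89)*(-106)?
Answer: 31123/37398 ≈ 0.83221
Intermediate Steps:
k = 44853 (k = 15 - 3*(52 + 89)*(-106) = 15 - 423*(-106) = 15 - 3*(-14946) = 15 + 44838 = 44853)
(-45 + 31168)/((-12179 + 4724) + k) = (-45 + 31168)/((-12179 + 4724) + 44853) = 31123/(-7455 + 44853) = 31123/37398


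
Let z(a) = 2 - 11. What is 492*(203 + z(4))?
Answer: 95448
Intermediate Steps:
z(a) = -9
492*(203 + z(4)) = 492*(203 - 9) = 492*194 = 95448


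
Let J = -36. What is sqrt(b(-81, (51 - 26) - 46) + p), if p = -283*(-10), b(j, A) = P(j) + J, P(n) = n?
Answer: sqrt(2713) ≈ 52.086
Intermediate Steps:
b(j, A) = -36 + j (b(j, A) = j - 36 = -36 + j)
p = 2830
sqrt(b(-81, (51 - 26) - 46) + p) = sqrt((-36 - 81) + 2830) = sqrt(-117 + 2830) = sqrt(2713)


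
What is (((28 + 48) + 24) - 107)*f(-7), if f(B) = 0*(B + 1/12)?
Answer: 0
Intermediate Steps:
f(B) = 0 (f(B) = 0*(B + 1/12) = 0*(1/12 + B) = 0)
(((28 + 48) + 24) - 107)*f(-7) = (((28 + 48) + 24) - 107)*0 = ((76 + 24) - 107)*0 = (100 - 107)*0 = -7*0 = 0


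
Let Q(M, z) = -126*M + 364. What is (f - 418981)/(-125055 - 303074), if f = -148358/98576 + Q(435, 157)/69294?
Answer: 715489945685653/731107902700344 ≈ 0.97864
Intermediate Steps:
Q(M, z) = 364 - 126*M
f = -3911847037/1707681336 (f = -148358/98576 + (364 - 126*435)/69294 = -148358*1/98576 + (364 - 54810)*(1/69294) = -74179/49288 - 54446*1/69294 = -74179/49288 - 27223/34647 = -3911847037/1707681336 ≈ -2.2907)
(f - 418981)/(-125055 - 303074) = (-3911847037/1707681336 - 418981)/(-125055 - 303074) = -715489945685653/1707681336/(-428129) = -715489945685653/1707681336*(-1/428129) = 715489945685653/731107902700344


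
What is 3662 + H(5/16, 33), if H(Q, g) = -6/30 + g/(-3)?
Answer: 18254/5 ≈ 3650.8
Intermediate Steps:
H(Q, g) = -⅕ - g/3 (H(Q, g) = -6*1/30 + g*(-⅓) = -⅕ - g/3)
3662 + H(5/16, 33) = 3662 + (-⅕ - ⅓*33) = 3662 + (-⅕ - 11) = 3662 - 56/5 = 18254/5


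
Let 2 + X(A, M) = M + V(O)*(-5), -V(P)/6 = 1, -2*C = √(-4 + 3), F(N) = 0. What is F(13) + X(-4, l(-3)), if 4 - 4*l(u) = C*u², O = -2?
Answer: 29 + 9*I/8 ≈ 29.0 + 1.125*I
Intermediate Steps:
C = -I/2 (C = -√(-4 + 3)/2 = -I/2 ≈ -0.5*I)
V(P) = -6 (V(P) = -6*1 = -6)
l(u) = 1 + I*u²/8 (l(u) = 1 - (-I/2)*u²/4 = 1 - (-1)*I*u²/8 = 1 + I*u²/8)
X(A, M) = 28 + M (X(A, M) = -2 + (M - 6*(-5)) = -2 + (M + 30) = -2 + (30 + M) = 28 + M)
F(13) + X(-4, l(-3)) = 0 + (28 + (1 + (⅛)*I*(-3)²)) = 0 + (28 + (1 + (⅛)*I*9)) = 0 + (28 + (1 + 9*I/8)) = 0 + (29 + 9*I/8) = 29 + 9*I/8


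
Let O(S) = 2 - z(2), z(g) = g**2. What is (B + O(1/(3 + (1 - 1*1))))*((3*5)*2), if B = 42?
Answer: 1200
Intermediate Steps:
O(S) = -2 (O(S) = 2 - 1*2**2 = 2 - 1*4 = 2 - 4 = -2)
(B + O(1/(3 + (1 - 1*1))))*((3*5)*2) = (42 - 2)*((3*5)*2) = 40*(15*2) = 40*30 = 1200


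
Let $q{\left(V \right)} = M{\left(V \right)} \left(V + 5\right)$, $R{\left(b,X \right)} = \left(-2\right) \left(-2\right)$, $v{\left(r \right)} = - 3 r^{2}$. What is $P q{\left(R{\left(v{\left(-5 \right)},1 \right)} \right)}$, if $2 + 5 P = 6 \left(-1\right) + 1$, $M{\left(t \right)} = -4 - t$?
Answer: $\frac{504}{5} \approx 100.8$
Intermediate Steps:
$R{\left(b,X \right)} = 4$
$q{\left(V \right)} = \left(-4 - V\right) \left(5 + V\right)$ ($q{\left(V \right)} = \left(-4 - V\right) \left(V + 5\right) = \left(-4 - V\right) \left(5 + V\right)$)
$P = - \frac{7}{5}$ ($P = - \frac{2}{5} + \frac{6 \left(-1\right) + 1}{5} = - \frac{2}{5} + \frac{-6 + 1}{5} = - \frac{2}{5} + \frac{1}{5} \left(-5\right) = - \frac{2}{5} - 1 = - \frac{7}{5} \approx -1.4$)
$P q{\left(R{\left(v{\left(-5 \right)},1 \right)} \right)} = - \frac{7 \left(- \left(4 + 4\right) \left(5 + 4\right)\right)}{5} = - \frac{7 \left(\left(-1\right) 8 \cdot 9\right)}{5} = \left(- \frac{7}{5}\right) \left(-72\right) = \frac{504}{5}$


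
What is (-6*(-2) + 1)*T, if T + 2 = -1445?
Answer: -18811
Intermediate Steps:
T = -1447 (T = -2 - 1445 = -1447)
(-6*(-2) + 1)*T = (-6*(-2) + 1)*(-1447) = (12 + 1)*(-1447) = 13*(-1447) = -18811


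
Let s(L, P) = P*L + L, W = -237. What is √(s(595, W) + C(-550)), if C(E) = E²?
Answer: 4*√10130 ≈ 402.59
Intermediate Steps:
s(L, P) = L + L*P (s(L, P) = L*P + L = L + L*P)
√(s(595, W) + C(-550)) = √(595*(1 - 237) + (-550)²) = √(595*(-236) + 302500) = √(-140420 + 302500) = √162080 = 4*√10130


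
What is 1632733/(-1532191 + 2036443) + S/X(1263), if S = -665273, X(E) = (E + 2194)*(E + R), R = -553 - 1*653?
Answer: -4578945293/33120784116 ≈ -0.13825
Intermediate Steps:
R = -1206 (R = -553 - 653 = -1206)
X(E) = (-1206 + E)*(2194 + E) (X(E) = (E + 2194)*(E - 1206) = (2194 + E)*(-1206 + E) = (-1206 + E)*(2194 + E))
1632733/(-1532191 + 2036443) + S/X(1263) = 1632733/(-1532191 + 2036443) - 665273/(-2645964 + 1263² + 988*1263) = 1632733/504252 - 665273/(-2645964 + 1595169 + 1247844) = 1632733*(1/504252) - 665273/197049 = 1632733/504252 - 665273*1/197049 = 1632733/504252 - 665273/197049 = -4578945293/33120784116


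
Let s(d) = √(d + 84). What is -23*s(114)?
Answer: -69*√22 ≈ -323.64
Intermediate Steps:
s(d) = √(84 + d)
-23*s(114) = -23*√(84 + 114) = -69*√22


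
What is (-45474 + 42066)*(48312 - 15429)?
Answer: -112065264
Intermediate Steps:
(-45474 + 42066)*(48312 - 15429) = -3408*32883 = -112065264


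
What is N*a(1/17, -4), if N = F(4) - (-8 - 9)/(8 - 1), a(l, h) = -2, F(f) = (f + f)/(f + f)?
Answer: -48/7 ≈ -6.8571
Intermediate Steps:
F(f) = 1 (F(f) = (2*f)/((2*f)) = (2*f)*(1/(2*f)) = 1)
N = 24/7 (N = 1 - (-8 - 9)/(8 - 1) = 1 - (-17)/7 = 1 - 1*(-17/7) = 1 + 17/7 = 24/7 ≈ 3.4286)
N*a(1/17, -4) = (24/7)*(-2) = -48/7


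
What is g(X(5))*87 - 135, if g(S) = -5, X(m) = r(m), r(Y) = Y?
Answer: -570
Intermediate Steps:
X(m) = m
g(X(5))*87 - 135 = -5*87 - 135 = -435 - 135 = -570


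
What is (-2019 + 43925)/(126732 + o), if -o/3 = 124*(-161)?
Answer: 20953/93312 ≈ 0.22455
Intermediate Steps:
o = 59892 (o = -372*(-161) = -3*(-19964) = 59892)
(-2019 + 43925)/(126732 + o) = (-2019 + 43925)/(126732 + 59892) = 41906/186624 = 41906*(1/186624) = 20953/93312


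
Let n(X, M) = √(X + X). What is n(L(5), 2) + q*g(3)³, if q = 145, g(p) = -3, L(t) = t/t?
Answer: -3915 + √2 ≈ -3913.6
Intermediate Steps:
L(t) = 1
n(X, M) = √2*√X (n(X, M) = √(2*X) = √2*√X)
n(L(5), 2) + q*g(3)³ = √2*√1 + 145*(-3)³ = √2*1 + 145*(-27) = √2 - 3915 = -3915 + √2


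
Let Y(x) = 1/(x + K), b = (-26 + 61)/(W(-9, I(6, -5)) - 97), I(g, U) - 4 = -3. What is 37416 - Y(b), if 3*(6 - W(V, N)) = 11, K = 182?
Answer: 1930029244/51583 ≈ 37416.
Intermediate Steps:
I(g, U) = 1 (I(g, U) = 4 - 3 = 1)
W(V, N) = 7/3 (W(V, N) = 6 - ⅓*11 = 6 - 11/3 = 7/3)
b = -105/284 (b = (-26 + 61)/(7/3 - 97) = 35/(-284/3) = 35*(-3/284) = -105/284 ≈ -0.36972)
Y(x) = 1/(182 + x) (Y(x) = 1/(x + 182) = 1/(182 + x))
37416 - Y(b) = 37416 - 1/(182 - 105/284) = 37416 - 1/51583/284 = 37416 - 1*284/51583 = 37416 - 284/51583 = 1930029244/51583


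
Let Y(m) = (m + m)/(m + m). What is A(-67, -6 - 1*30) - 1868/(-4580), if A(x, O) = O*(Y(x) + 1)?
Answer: -81973/1145 ≈ -71.592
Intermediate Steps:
Y(m) = 1 (Y(m) = (2*m)/((2*m)) = (2*m)*(1/(2*m)) = 1)
A(x, O) = 2*O (A(x, O) = O*(1 + 1) = O*2 = 2*O)
A(-67, -6 - 1*30) - 1868/(-4580) = 2*(-6 - 1*30) - 1868/(-4580) = 2*(-6 - 30) - 1868*(-1/4580) = 2*(-36) + 467/1145 = -72 + 467/1145 = -81973/1145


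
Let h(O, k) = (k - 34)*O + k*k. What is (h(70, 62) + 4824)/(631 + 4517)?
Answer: 2657/1287 ≈ 2.0645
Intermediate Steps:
h(O, k) = k² + O*(-34 + k) (h(O, k) = (-34 + k)*O + k² = O*(-34 + k) + k² = k² + O*(-34 + k))
(h(70, 62) + 4824)/(631 + 4517) = ((62² - 34*70 + 70*62) + 4824)/(631 + 4517) = ((3844 - 2380 + 4340) + 4824)/5148 = (5804 + 4824)*(1/5148) = 10628*(1/5148) = 2657/1287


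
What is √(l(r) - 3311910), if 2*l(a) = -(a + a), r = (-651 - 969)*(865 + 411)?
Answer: 3*I*√138310 ≈ 1115.7*I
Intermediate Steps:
r = -2067120 (r = -1620*1276 = -2067120)
l(a) = -a (l(a) = (-(a + a))/2 = (-2*a)/2 = -a)
√(l(r) - 3311910) = √(-1*(-2067120) - 3311910) = √(2067120 - 3311910) = √(-1244790) = 3*I*√138310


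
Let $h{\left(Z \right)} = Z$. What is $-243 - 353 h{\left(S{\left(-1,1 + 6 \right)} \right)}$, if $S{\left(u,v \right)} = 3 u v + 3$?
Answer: $6111$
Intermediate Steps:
$S{\left(u,v \right)} = 3 + 3 u v$ ($S{\left(u,v \right)} = 3 u v + 3 = 3 + 3 u v$)
$-243 - 353 h{\left(S{\left(-1,1 + 6 \right)} \right)} = -243 - 353 \left(3 + 3 \left(-1\right) \left(1 + 6\right)\right) = -243 - 353 \left(3 + 3 \left(-1\right) 7\right) = -243 - 353 \left(3 - 21\right) = -243 - -6354 = -243 + 6354 = 6111$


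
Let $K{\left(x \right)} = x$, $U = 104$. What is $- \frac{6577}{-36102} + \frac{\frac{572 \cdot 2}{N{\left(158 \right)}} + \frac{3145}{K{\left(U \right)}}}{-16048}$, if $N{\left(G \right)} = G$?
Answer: $\frac{428031256075}{2380030992768} \approx 0.17984$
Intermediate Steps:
$- \frac{6577}{-36102} + \frac{\frac{572 \cdot 2}{N{\left(158 \right)}} + \frac{3145}{K{\left(U \right)}}}{-16048} = - \frac{6577}{-36102} + \frac{\frac{572 \cdot 2}{158} + \frac{3145}{104}}{-16048} = \left(-6577\right) \left(- \frac{1}{36102}\right) + \left(1144 \cdot \frac{1}{158} + 3145 \cdot \frac{1}{104}\right) \left(- \frac{1}{16048}\right) = \frac{6577}{36102} + \left(\frac{572}{79} + \frac{3145}{104}\right) \left(- \frac{1}{16048}\right) = \frac{6577}{36102} + \frac{307943}{8216} \left(- \frac{1}{16048}\right) = \frac{6577}{36102} - \frac{307943}{131850368} = \frac{428031256075}{2380030992768}$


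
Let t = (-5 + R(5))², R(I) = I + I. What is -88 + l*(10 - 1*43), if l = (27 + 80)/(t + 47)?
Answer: -3289/24 ≈ -137.04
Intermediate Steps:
R(I) = 2*I
t = 25 (t = (-5 + 2*5)² = (-5 + 10)² = 5² = 25)
l = 107/72 (l = (27 + 80)/(25 + 47) = 107/72 ≈ 1.4861)
-88 + l*(10 - 1*43) = -88 + 107*(10 - 1*43)/72 = -88 + 107*(10 - 43)/72 = -88 + (107/72)*(-33) = -88 - 1177/24 = -3289/24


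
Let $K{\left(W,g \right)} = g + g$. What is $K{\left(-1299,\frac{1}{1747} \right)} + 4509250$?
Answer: $\frac{7877659752}{1747} \approx 4.5092 \cdot 10^{6}$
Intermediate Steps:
$K{\left(W,g \right)} = 2 g$
$K{\left(-1299,\frac{1}{1747} \right)} + 4509250 = \frac{2}{1747} + 4509250 = \frac{7877659752}{1747}$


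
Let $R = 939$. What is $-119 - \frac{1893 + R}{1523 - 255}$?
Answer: $- \frac{38431}{317} \approx -121.23$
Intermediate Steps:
$-119 - \frac{1893 + R}{1523 - 255} = -119 - \frac{1893 + 939}{1523 - 255} = -119 - \frac{2832}{1268} = -119 - 2832 \cdot \frac{1}{1268} = -119 - \frac{708}{317} = - \frac{38431}{317}$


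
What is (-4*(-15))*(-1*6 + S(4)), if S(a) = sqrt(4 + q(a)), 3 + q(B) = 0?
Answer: -300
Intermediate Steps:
q(B) = -3 (q(B) = -3 + 0 = -3)
S(a) = 1 (S(a) = sqrt(4 - 3) = sqrt(1) = 1)
(-4*(-15))*(-1*6 + S(4)) = (-4*(-15))*(-1*6 + 1) = 60*(-6 + 1) = 60*(-5) = -300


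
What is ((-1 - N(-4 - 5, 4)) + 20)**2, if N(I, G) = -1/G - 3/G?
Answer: 400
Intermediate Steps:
N(I, G) = -4/G
((-1 - N(-4 - 5, 4)) + 20)**2 = ((-1 - (-4)/4) + 20)**2 = ((-1 - 1*(-1)) + 20)**2 = ((-1 + 1) + 20)**2 = (0 + 20)**2 = 20**2 = 400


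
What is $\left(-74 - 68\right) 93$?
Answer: $-13206$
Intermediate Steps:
$\left(-74 - 68\right) 93 = \left(-142\right) 93 = -13206$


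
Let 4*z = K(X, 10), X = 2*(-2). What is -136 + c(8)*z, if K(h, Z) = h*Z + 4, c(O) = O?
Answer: -208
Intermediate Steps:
X = -4
K(h, Z) = 4 + Z*h (K(h, Z) = Z*h + 4 = 4 + Z*h)
z = -9 (z = (4 + 10*(-4))/4 = (4 - 40)/4 = (¼)*(-36) = -9)
-136 + c(8)*z = -136 + 8*(-9) = -136 - 72 = -208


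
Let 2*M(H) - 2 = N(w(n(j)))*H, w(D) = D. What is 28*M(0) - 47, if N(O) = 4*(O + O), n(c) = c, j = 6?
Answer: -19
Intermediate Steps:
N(O) = 8*O (N(O) = 4*(2*O) = 8*O)
M(H) = 1 + 24*H (M(H) = 1 + ((8*6)*H)/2 = 1 + (48*H)/2 = 1 + 24*H)
28*M(0) - 47 = 28*(1 + 24*0) - 47 = 28*(1 + 0) - 47 = 28*1 - 47 = 28 - 47 = -19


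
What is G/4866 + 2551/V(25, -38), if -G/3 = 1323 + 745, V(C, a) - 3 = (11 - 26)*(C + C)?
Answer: -2841259/605817 ≈ -4.6900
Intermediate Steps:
V(C, a) = 3 - 30*C (V(C, a) = 3 + (11 - 26)*(C + C) = 3 - 30*C)
G = -6204 (G = -3*(1323 + 745) = -3*2068 = -6204)
G/4866 + 2551/V(25, -38) = -6204/4866 + 2551/(3 - 30*25) = -6204*1/4866 + 2551/(3 - 750) = -1034/811 + 2551/(-747) = -1034/811 + 2551*(-1/747) = -1034/811 - 2551/747 = -2841259/605817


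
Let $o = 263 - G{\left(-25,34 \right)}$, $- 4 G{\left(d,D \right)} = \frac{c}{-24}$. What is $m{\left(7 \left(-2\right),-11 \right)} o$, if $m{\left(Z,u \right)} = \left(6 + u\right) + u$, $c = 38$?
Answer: $- \frac{12605}{3} \approx -4201.7$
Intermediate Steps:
$G{\left(d,D \right)} = \frac{19}{48}$ ($G{\left(d,D \right)} = - \frac{38 \frac{1}{-24}}{4} = - \frac{38 \left(- \frac{1}{24}\right)}{4} = \left(- \frac{1}{4}\right) \left(- \frac{19}{12}\right) = \frac{19}{48}$)
$o = \frac{12605}{48}$ ($o = 263 - \frac{19}{48} = \frac{12605}{48} \approx 262.6$)
$m{\left(Z,u \right)} = 6 + 2 u$
$m{\left(7 \left(-2\right),-11 \right)} o = \left(6 + 2 \left(-11\right)\right) \frac{12605}{48} = \left(6 - 22\right) \frac{12605}{48} = \left(-16\right) \frac{12605}{48} = - \frac{12605}{3}$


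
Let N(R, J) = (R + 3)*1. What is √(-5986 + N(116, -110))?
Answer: I*√5867 ≈ 76.596*I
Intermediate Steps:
N(R, J) = 3 + R (N(R, J) = (3 + R)*1 = 3 + R)
√(-5986 + N(116, -110)) = √(-5986 + (3 + 116)) = √(-5986 + 119) = √(-5867) = I*√5867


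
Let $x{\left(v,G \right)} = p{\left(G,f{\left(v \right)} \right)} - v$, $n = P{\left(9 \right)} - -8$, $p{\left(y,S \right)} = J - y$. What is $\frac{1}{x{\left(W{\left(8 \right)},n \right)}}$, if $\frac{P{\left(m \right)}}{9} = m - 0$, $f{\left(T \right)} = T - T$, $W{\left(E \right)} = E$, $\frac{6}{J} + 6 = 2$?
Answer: $- \frac{2}{197} \approx -0.010152$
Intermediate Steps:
$J = - \frac{3}{2}$ ($J = \frac{6}{-6 + 2} = \frac{6}{-4} = 6 \left(- \frac{1}{4}\right) = - \frac{3}{2} \approx -1.5$)
$f{\left(T \right)} = 0$
$p{\left(y,S \right)} = - \frac{3}{2} - y$
$P{\left(m \right)} = 9 m$ ($P{\left(m \right)} = 9 \left(m - 0\right) = 9 \left(m + 0\right) = 9 m$)
$n = 89$ ($n = 9 \cdot 9 - -8 = 81 + 8 = 89$)
$x{\left(v,G \right)} = - \frac{3}{2} - G - v$ ($x{\left(v,G \right)} = \left(- \frac{3}{2} - G\right) - v = - \frac{3}{2} - G - v$)
$\frac{1}{x{\left(W{\left(8 \right)},n \right)}} = \frac{1}{- \frac{3}{2} - 89 - 8} = \frac{1}{- \frac{197}{2}} = - \frac{2}{197}$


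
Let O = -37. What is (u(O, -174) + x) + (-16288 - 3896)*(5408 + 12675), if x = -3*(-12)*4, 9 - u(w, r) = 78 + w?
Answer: -364987160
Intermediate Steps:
u(w, r) = -69 - w (u(w, r) = 9 - (78 + w) = 9 + (-78 - w) = -69 - w)
x = 144 (x = 36*4 = 144)
(u(O, -174) + x) + (-16288 - 3896)*(5408 + 12675) = ((-69 - 1*(-37)) + 144) + (-16288 - 3896)*(5408 + 12675) = ((-69 + 37) + 144) - 20184*18083 = (-32 + 144) - 364987272 = 112 - 364987272 = -364987160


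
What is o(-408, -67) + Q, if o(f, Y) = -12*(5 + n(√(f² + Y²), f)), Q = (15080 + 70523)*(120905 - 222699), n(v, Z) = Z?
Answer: -8713866946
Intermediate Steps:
Q = -8713871782 (Q = 85603*(-101794) = -8713871782)
o(f, Y) = -60 - 12*f (o(f, Y) = -12*(5 + f) = -60 - 12*f)
o(-408, -67) + Q = (-60 - 12*(-408)) - 8713871782 = (-60 + 4896) - 8713871782 = 4836 - 8713871782 = -8713866946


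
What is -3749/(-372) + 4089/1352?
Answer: 1647439/125736 ≈ 13.102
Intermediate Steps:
-3749/(-372) + 4089/1352 = -3749*(-1/372) + 4089*(1/1352) = 3749/372 + 4089/1352 = 1647439/125736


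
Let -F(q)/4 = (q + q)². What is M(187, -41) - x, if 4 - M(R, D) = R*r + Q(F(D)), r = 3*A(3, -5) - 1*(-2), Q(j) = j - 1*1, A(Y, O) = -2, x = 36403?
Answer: -8754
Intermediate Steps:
F(q) = -16*q² (F(q) = -4*(q + q)² = -4*4*q² = -16*q²)
Q(j) = -1 + j (Q(j) = j - 1 = -1 + j)
r = -4 (r = 3*(-2) - 1*(-2) = -6 + 2 = -4)
M(R, D) = 5 + 4*R + 16*D² (M(R, D) = 4 - (R*(-4) + (-1 - 16*D²)) = 4 - (-4*R + (-1 - 16*D²)) = 4 - (-1 - 16*D² - 4*R) = 4 + (1 + 4*R + 16*D²) = 5 + 4*R + 16*D²)
M(187, -41) - x = (5 + 4*187 + 16*(-41)²) - 1*36403 = (5 + 748 + 16*1681) - 36403 = (5 + 748 + 26896) - 36403 = 27649 - 36403 = -8754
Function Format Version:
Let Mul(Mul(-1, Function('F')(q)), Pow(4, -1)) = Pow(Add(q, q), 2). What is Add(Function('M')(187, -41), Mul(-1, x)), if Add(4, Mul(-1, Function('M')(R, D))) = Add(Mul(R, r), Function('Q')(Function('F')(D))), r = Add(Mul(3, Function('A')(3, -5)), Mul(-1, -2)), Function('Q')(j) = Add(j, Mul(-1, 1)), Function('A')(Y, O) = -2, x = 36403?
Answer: -8754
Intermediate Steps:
Function('F')(q) = Mul(-16, Pow(q, 2)) (Function('F')(q) = Mul(-4, Pow(Add(q, q), 2)) = Mul(-4, Pow(Mul(2, q), 2)) = Mul(-4, Mul(4, Pow(q, 2))) = Mul(-16, Pow(q, 2)))
Function('Q')(j) = Add(-1, j) (Function('Q')(j) = Add(j, -1) = Add(-1, j))
r = -4 (r = Add(Mul(3, -2), Mul(-1, -2)) = Add(-6, 2) = -4)
Function('M')(R, D) = Add(5, Mul(4, R), Mul(16, Pow(D, 2))) (Function('M')(R, D) = Add(4, Mul(-1, Add(Mul(R, -4), Add(-1, Mul(-16, Pow(D, 2)))))) = Add(4, Mul(-1, Add(Mul(-4, R), Add(-1, Mul(-16, Pow(D, 2)))))) = Add(4, Mul(-1, Add(-1, Mul(-16, Pow(D, 2)), Mul(-4, R)))) = Add(4, Add(1, Mul(4, R), Mul(16, Pow(D, 2)))) = Add(5, Mul(4, R), Mul(16, Pow(D, 2))))
Add(Function('M')(187, -41), Mul(-1, x)) = Add(Add(5, Mul(4, 187), Mul(16, Pow(-41, 2))), Mul(-1, 36403)) = Add(Add(5, 748, Mul(16, 1681)), -36403) = Add(Add(5, 748, 26896), -36403) = Add(27649, -36403) = -8754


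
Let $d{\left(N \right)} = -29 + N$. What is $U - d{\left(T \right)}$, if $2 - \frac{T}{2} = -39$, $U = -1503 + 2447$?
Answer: $891$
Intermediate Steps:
$U = 944$
$T = 82$ ($T = 4 - -78 = 4 + 78 = 82$)
$U - d{\left(T \right)} = 944 - \left(-29 + 82\right) = 944 - 53 = 891$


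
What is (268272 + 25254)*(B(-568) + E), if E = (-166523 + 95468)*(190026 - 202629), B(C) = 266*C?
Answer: 262809994331502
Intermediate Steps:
E = 895506165 (E = -71055*(-12603) = 895506165)
(268272 + 25254)*(B(-568) + E) = (268272 + 25254)*(266*(-568) + 895506165) = 293526*(-151088 + 895506165) = 293526*895355077 = 262809994331502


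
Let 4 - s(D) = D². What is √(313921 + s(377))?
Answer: 2*√42949 ≈ 414.48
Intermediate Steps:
s(D) = 4 - D²
√(313921 + s(377)) = √(313921 + (4 - 1*377²)) = √(313921 + (4 - 1*142129)) = √(313921 + (4 - 142129)) = √(313921 - 142125) = √171796 = 2*√42949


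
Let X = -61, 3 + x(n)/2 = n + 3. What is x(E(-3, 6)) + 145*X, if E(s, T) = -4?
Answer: -8853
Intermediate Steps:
x(n) = 2*n (x(n) = -6 + 2*(n + 3) = -6 + 2*(3 + n) = -6 + (6 + 2*n) = 2*n)
x(E(-3, 6)) + 145*X = 2*(-4) + 145*(-61) = -8 - 8845 = -8853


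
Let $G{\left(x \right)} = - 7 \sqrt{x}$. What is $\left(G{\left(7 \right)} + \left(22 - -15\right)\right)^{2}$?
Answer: $1712 - 518 \sqrt{7} \approx 341.5$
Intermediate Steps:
$\left(G{\left(7 \right)} + \left(22 - -15\right)\right)^{2} = \left(- 7 \sqrt{7} + \left(22 - -15\right)\right)^{2} = \left(- 7 \sqrt{7} + \left(22 + 15\right)\right)^{2} = \left(- 7 \sqrt{7} + 37\right)^{2} = \left(37 - 7 \sqrt{7}\right)^{2}$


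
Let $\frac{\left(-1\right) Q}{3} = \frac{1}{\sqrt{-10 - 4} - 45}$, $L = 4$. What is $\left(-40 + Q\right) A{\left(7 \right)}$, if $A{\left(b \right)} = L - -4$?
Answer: $- \frac{651400}{2039} + \frac{24 i \sqrt{14}}{2039} \approx -319.47 + 0.044041 i$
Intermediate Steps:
$Q = - \frac{3}{-45 + i \sqrt{14}}$ ($Q = - \frac{3}{\sqrt{-10 - 4} - 45} = - \frac{3}{\sqrt{-14} - 45} = - \frac{3}{i \sqrt{14} - 45} = - \frac{3}{-45 + i \sqrt{14}} \approx 0.066209 + 0.0055051 i$)
$A{\left(b \right)} = 8$ ($A{\left(b \right)} = 4 - -4 = 4 + 4 = 8$)
$\left(-40 + Q\right) A{\left(7 \right)} = \left(-40 + \left(\frac{135}{2039} + \frac{3 i \sqrt{14}}{2039}\right)\right) 8 = \left(- \frac{81425}{2039} + \frac{3 i \sqrt{14}}{2039}\right) 8 = - \frac{651400}{2039} + \frac{24 i \sqrt{14}}{2039}$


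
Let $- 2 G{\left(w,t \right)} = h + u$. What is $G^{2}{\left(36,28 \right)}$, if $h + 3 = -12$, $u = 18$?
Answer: $\frac{9}{4} \approx 2.25$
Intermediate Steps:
$h = -15$ ($h = -3 - 12 = -15$)
$G{\left(w,t \right)} = - \frac{3}{2}$ ($G{\left(w,t \right)} = - \frac{-15 + 18}{2} = \left(- \frac{1}{2}\right) 3 = - \frac{3}{2}$)
$G^{2}{\left(36,28 \right)} = \left(- \frac{3}{2}\right)^{2} = \frac{9}{4}$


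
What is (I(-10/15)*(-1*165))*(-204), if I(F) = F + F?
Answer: -44880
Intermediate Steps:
I(F) = 2*F
(I(-10/15)*(-1*165))*(-204) = ((2*(-10/15))*(-1*165))*(-204) = ((2*(-10*1/15))*(-165))*(-204) = ((2*(-2/3))*(-165))*(-204) = -4/3*(-165)*(-204) = 220*(-204) = -44880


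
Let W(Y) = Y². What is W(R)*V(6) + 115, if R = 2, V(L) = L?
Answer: 139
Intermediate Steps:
W(R)*V(6) + 115 = 2²*6 + 115 = 4*6 + 115 = 24 + 115 = 139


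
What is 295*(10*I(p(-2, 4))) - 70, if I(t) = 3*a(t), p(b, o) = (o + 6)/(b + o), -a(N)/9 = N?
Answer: -398320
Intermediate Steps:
a(N) = -9*N
p(b, o) = (6 + o)/(b + o)
I(t) = -27*t (I(t) = 3*(-9*t) = -27*t)
295*(10*I(p(-2, 4))) - 70 = 295*(10*(-27*(6 + 4)/(-2 + 4))) - 70 = 295*(10*(-27*10/2)) - 70 = 295*(10*(-27*5)) - 70 = 295*(10*(-135)) - 70 = 295*(-1350) - 70 = -398250 - 70 = -398320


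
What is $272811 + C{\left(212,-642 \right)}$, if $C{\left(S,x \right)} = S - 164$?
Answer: $272859$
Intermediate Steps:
$C{\left(S,x \right)} = -164 + S$ ($C{\left(S,x \right)} = S - 164 = -164 + S$)
$272811 + C{\left(212,-642 \right)} = 272811 + \left(-164 + 212\right) = 272811 + 48 = 272859$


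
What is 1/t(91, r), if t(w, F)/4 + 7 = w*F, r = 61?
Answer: 1/22176 ≈ 4.5094e-5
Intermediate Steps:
t(w, F) = -28 + 4*F*w (t(w, F) = -28 + 4*(w*F) = -28 + 4*(F*w) = -28 + 4*F*w)
1/t(91, r) = 1/(-28 + 4*61*91) = 1/(-28 + 22204) = 1/22176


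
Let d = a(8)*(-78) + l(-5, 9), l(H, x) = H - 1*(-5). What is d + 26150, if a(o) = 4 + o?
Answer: 25214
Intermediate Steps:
l(H, x) = 5 + H (l(H, x) = H + 5 = 5 + H)
d = -936 (d = (4 + 8)*(-78) + (5 - 5) = 12*(-78) + 0 = -936 + 0 = -936)
d + 26150 = -936 + 26150 = 25214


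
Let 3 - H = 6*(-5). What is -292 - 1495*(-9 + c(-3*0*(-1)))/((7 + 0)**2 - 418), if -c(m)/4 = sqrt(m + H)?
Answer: -13467/41 - 5980*sqrt(33)/369 ≈ -421.56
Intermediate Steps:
H = 33 (H = 3 - 6*(-5) = 3 - 1*(-30) = 3 + 30 = 33)
c(m) = -4*sqrt(33 + m) (c(m) = -4*sqrt(m + 33) = -4*sqrt(33 + m))
-292 - 1495*(-9 + c(-3*0*(-1)))/((7 + 0)**2 - 418) = -292 - 1495*(-9 - 4*sqrt(33 - 3*0*(-1)))/((7 + 0)**2 - 418) = -292 - 1495*(-9 - 4*sqrt(33 + 0*(-1)))/(7**2 - 418) = -292 - 1495*(-9 - 4*sqrt(33 + 0))/(49 - 418) = -292 - 1495*(-9 - 4*sqrt(33))/(-369) = -292 - 1495*(-9 - 4*sqrt(33))*(-1)/369 = -292 - 1495*(1/41 + 4*sqrt(33)/369) = -292 + (-1495/41 - 5980*sqrt(33)/369) = -13467/41 - 5980*sqrt(33)/369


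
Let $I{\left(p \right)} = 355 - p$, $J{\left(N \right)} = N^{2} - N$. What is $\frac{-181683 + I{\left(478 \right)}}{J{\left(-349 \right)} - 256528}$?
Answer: $\frac{90903}{67189} \approx 1.3529$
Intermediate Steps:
$\frac{-181683 + I{\left(478 \right)}}{J{\left(-349 \right)} - 256528} = \frac{-181683 + \left(355 - 478\right)}{- 349 \left(-1 - 349\right) - 256528} = \frac{-181683 + \left(355 - 478\right)}{\left(-349\right) \left(-350\right) - 256528} = \frac{-181683 - 123}{122150 - 256528} = - \frac{181806}{-134378} = \left(-181806\right) \left(- \frac{1}{134378}\right) = \frac{90903}{67189}$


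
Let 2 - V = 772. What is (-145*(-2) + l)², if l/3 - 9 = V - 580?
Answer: 13935289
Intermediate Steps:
V = -770 (V = 2 - 1*772 = 2 - 772 = -770)
l = -4023 (l = 27 + 3*(-770 - 580) = 27 + 3*(-1350) = 27 - 4050 = -4023)
(-145*(-2) + l)² = (-145*(-2) - 4023)² = (290 - 4023)² = (-3733)² = 13935289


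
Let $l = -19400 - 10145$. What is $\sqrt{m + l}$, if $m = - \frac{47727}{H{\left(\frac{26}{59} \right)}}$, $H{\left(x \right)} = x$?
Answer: $\frac{i \sqrt{93185638}}{26} \approx 371.28 i$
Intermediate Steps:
$m = - \frac{2815893}{26}$ ($m = - \frac{47727}{26 \cdot \frac{1}{59}} = - \frac{47727}{\frac{26}{59}} = \left(-47727\right) \frac{59}{26} = - \frac{2815893}{26} \approx -1.083 \cdot 10^{5}$)
$l = -29545$ ($l = -19400 - 10145 = -29545$)
$\sqrt{m + l} = \sqrt{- \frac{2815893}{26} - 29545} = \sqrt{- \frac{3584063}{26}} = \frac{i \sqrt{93185638}}{26}$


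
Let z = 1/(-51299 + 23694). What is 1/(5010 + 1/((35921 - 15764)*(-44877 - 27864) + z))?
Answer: 40475564502886/202782578159431255 ≈ 0.00019960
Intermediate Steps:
z = -1/27605 (z = 1/(-27605) = -1/27605 ≈ -3.6225e-5)
1/(5010 + 1/((35921 - 15764)*(-44877 - 27864) + z)) = 1/(5010 + 1/((35921 - 15764)*(-44877 - 27864) - 1/27605)) = 1/(5010 + 1/(20157*(-72741) - 1/27605)) = 1/(5010 + 1/(-1466240337 - 1/27605)) = 1/(5010 + 1/(-40475564502886/27605)) = 1/(5010 - 27605/40475564502886) = 1/(202782578159431255/40475564502886) = 40475564502886/202782578159431255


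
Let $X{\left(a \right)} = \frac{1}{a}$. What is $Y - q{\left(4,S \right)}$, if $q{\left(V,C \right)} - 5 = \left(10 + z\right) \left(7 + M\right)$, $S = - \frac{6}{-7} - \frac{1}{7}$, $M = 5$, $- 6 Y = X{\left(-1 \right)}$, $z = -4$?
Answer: $- \frac{461}{6} \approx -76.833$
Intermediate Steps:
$Y = \frac{1}{6}$ ($Y = - \frac{1}{6 \left(-1\right)} = \left(- \frac{1}{6}\right) \left(-1\right) = \frac{1}{6} \approx 0.16667$)
$S = \frac{5}{7}$ ($S = \left(-6\right) \left(- \frac{1}{7}\right) - \frac{1}{7} = \frac{6}{7} - \frac{1}{7} = \frac{5}{7} \approx 0.71429$)
$q{\left(V,C \right)} = 77$ ($q{\left(V,C \right)} = 5 + \left(10 - 4\right) \left(7 + 5\right) = 5 + 6 \cdot 12 = 5 + 72 = 77$)
$Y - q{\left(4,S \right)} = \frac{1}{6} - 77 = - \frac{461}{6}$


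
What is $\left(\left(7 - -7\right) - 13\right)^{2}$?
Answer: $1$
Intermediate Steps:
$\left(\left(7 - -7\right) - 13\right)^{2} = \left(\left(7 + 7\right) - 13\right)^{2} = \left(14 - 13\right)^{2} = 1^{2} = 1$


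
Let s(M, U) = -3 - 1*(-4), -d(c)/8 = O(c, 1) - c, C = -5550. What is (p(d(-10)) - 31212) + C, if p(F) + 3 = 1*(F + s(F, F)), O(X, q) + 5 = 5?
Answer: -36844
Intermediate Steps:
O(X, q) = 0 (O(X, q) = -5 + 5 = 0)
d(c) = 8*c (d(c) = -8*(0 - c) = -(-8)*c = 8*c)
s(M, U) = 1 (s(M, U) = -3 + 4 = 1)
p(F) = -2 + F (p(F) = -3 + 1*(F + 1) = -3 + 1*(1 + F) = -3 + (1 + F) = -2 + F)
(p(d(-10)) - 31212) + C = ((-2 + 8*(-10)) - 31212) - 5550 = ((-2 - 80) - 31212) - 5550 = (-82 - 31212) - 5550 = -31294 - 5550 = -36844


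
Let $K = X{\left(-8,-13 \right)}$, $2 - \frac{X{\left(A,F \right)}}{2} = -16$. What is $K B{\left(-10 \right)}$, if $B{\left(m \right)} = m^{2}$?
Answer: $3600$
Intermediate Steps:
$X{\left(A,F \right)} = 36$ ($X{\left(A,F \right)} = 4 - -32 = 4 + 32 = 36$)
$K = 36$
$K B{\left(-10 \right)} = 36 \left(-10\right)^{2} = 36 \cdot 100 = 3600$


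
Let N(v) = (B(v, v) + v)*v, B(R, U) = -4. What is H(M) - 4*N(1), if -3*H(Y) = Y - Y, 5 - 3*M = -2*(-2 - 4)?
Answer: 12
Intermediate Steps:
M = -7/3 (M = 5/3 - (-2)*(-2 - 4)/3 = 5/3 - (-2)*(-6)/3 = 5/3 - ⅓*12 = 5/3 - 4 = -7/3 ≈ -2.3333)
H(Y) = 0 (H(Y) = -(Y - Y)/3 = -⅓*0 = 0)
N(v) = v*(-4 + v) (N(v) = (-4 + v)*v = v*(-4 + v))
H(M) - 4*N(1) = 0 - 4*(-4 + 1) = 0 - 4*(-3) = 0 + 12 = 12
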